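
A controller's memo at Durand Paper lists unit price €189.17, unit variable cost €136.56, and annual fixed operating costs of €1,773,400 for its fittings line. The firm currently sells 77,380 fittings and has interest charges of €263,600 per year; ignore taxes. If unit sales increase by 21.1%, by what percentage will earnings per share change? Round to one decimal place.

At 77,380 units, contribution = 77,380 × €52.61 = €4,070,961.80.
Operating income = contribution − fixed costs = €4,070,961.80 − €1,773,400 = €2,297,561.80.
Interest = €263,600.00, so EBIT − I = €2,033,961.80.
DCL = total CM / (EBIT − I) = €4,070,961.80 / €2,033,961.80 = 2.0015.
%ΔEPS = DCL × %ΔSales = 2.0015 × +21.1% = +42.2%.

+42.2%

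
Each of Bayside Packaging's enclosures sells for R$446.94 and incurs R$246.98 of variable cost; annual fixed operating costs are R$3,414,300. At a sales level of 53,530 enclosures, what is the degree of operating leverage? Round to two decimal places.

At 53,530 units, contribution = 53,530 × R$199.96 = R$10,703,858.80.
Operating income = contribution − fixed costs = R$10,703,858.80 − R$3,414,300 = R$7,289,558.80.
Degree of operating leverage = R$10,703,858.80 / R$7,289,558.80 = 1.4684.

1.47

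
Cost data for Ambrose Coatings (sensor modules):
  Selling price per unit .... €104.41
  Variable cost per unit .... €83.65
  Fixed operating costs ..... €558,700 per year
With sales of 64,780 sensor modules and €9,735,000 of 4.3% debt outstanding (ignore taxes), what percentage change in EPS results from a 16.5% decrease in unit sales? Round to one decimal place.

-60.4%

Contribution at this volume is 64,780 × €20.76 = €1,344,832.80.
EBIT = €1,344,832.80 − €558,700 = €786,132.80.
After interest of €418,605.00, pre-tax earnings = €367,527.80.
DCL = total CM / (EBIT − I) = €1,344,832.80 / €367,527.80 = 3.6591.
%ΔEPS = DCL × %ΔSales = 3.6591 × -16.5% = -60.4%.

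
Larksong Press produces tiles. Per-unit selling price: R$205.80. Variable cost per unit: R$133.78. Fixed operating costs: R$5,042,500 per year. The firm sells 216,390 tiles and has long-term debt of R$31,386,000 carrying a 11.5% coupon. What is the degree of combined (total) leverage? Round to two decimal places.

Total contribution margin = 216,390 × R$72.02 = R$15,584,407.80.
EBIT = R$15,584,407.80 − R$5,042,500 = R$10,541,907.80. Interest = R$3,609,390.00.
DOL = R$15,584,407.80 ÷ R$10,541,907.80 = 1.4783; DFL = R$10,541,907.80 ÷ R$6,932,517.80 = 1.5206.
Combined leverage = 1.4783 × 1.5206 = 2.2479.

2.25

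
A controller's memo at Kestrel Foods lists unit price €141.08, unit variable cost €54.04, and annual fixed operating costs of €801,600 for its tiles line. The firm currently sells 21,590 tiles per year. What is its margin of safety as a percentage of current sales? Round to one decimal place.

57.3%

Each unit contributes €141.08 − €54.04 = €87.04. Break-even units = €801,600 ÷ €87.04 = 9,209.56; break-even revenue = 9,209.56 × €141.08 = €1,299,284.56.
Actual sales revenue = 21,590 × €141.08 = €3,045,917.20.
Margin of safety = (€3,045,917.20 − €1,299,284.56) ÷ €3,045,917.20 = 57.3%.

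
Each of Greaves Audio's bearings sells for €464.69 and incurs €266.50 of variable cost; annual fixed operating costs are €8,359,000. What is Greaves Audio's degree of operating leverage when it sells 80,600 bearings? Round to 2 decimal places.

2.10

At 80,600 units, contribution = 80,600 × €198.19 = €15,974,114.00.
Subtracting fixed costs: EBIT = €15,974,114.00 − €8,359,000 = €7,615,114.00.
DOL = contribution ÷ EBIT = €15,974,114.00 ÷ €7,615,114.00 = 2.0977.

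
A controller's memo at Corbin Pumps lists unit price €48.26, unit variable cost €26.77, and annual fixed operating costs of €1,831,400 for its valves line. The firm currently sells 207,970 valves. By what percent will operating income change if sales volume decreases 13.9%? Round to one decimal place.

-23.6%

Total contribution margin = 207,970 × €21.49 = €4,469,275.30.
Subtracting fixed costs: EBIT = €4,469,275.30 − €1,831,400 = €2,637,875.30.
So DOL = total CM / EBIT = €4,469,275.30 / €2,637,875.30 = 1.6943.
Operating income changes by 1.6943 × -13.9% = -23.6%.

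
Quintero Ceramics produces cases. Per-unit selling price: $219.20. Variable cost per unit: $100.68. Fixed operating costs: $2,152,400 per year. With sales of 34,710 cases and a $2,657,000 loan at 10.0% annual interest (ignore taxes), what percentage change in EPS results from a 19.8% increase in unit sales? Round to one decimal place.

Total contribution margin = 34,710 × $118.52 = $4,113,829.20.
Subtracting fixed costs: EBIT = $4,113,829.20 − $2,152,400 = $1,961,429.20.
After interest of $265,700.00, pre-tax earnings = $1,695,729.20.
Degree of combined leverage = contribution ÷ (EBIT − I) = $4,113,829.20 ÷ $1,695,729.20 = 2.4260.
EPS therefore changes by 2.4260 × (+19.8%) = +48.0%.

+48.0%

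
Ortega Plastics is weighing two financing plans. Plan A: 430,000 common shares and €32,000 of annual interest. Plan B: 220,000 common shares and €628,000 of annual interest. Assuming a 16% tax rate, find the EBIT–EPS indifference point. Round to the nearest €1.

€1,252,381

Set EPS_A = EPS_B: (EBIT − €32,000)(1 − 0.16) ÷ 430,000 = (EBIT − €628,000)(1 − 0.16) ÷ 220,000.
Cancelling (1 − t) and cross-multiplying: 220,000·(EBIT − 32,000) = 430,000·(EBIT − 628,000).
EBIT × (430,000 − 220,000) = 628,000 × 430,000 − 32,000 × 220,000 = 263,000,000,000, so EBIT = 263,000,000,000 ÷ 210,000 = 1,252,380.95.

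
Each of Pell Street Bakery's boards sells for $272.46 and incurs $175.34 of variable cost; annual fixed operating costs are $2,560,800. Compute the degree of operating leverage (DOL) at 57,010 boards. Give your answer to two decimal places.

1.86

At 57,010 units, contribution = 57,010 × $97.12 = $5,536,811.20.
Subtracting fixed costs: EBIT = $5,536,811.20 − $2,560,800 = $2,976,011.20.
Degree of operating leverage = $5,536,811.20 / $2,976,011.20 = 1.8605.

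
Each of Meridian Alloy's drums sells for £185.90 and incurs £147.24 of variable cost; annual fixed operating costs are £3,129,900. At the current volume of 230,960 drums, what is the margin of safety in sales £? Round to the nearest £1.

Unit CM = price − variable cost = £185.90 − £147.24 = £38.66. Break-even units = £3,129,900 ÷ £38.66 = 80,959.65; break-even revenue = 80,959.65 × £185.90 = £15,050,398.60.
Actual sales revenue = 230,960 × £185.90 = £42,935,464.00.
Margin of safety = £42,935,464.00 − £15,050,398.60 = £27,885,065.

£27,885,065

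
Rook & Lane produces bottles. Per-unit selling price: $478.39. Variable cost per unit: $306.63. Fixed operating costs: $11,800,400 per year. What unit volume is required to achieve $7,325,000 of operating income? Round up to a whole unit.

111,350 bottles

Unit CM = price − variable cost = $478.39 − $306.63 = $171.76.
Required volume = (fixed costs + target profit) ÷ CM = ($11,800,400 + $7,325,000) ÷ $171.76 = 111,349.56, so 111,350 bottles.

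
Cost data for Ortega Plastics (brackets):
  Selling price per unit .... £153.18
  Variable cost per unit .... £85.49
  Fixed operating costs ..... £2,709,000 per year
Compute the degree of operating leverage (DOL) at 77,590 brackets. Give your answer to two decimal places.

Contribution at this volume is 77,590 × £67.69 = £5,252,067.10.
Subtracting fixed costs: EBIT = £5,252,067.10 − £2,709,000 = £2,543,067.10.
DOL = contribution ÷ EBIT = £5,252,067.10 ÷ £2,543,067.10 = 2.0652.

2.07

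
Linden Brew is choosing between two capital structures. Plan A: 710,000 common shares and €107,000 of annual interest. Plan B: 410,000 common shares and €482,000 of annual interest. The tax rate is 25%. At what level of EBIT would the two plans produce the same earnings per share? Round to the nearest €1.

€994,500

At indifference, (EBIT − 107,000)(1 − t)/710,000 = (EBIT − 482,000)(1 − t)/410,000.
The (1 − t) factor cancels: (EBIT − 107,000) × 410,000 = (EBIT − 482,000) × 710,000.
Solving, EBIT = (482,000·710,000 − 107,000·410,000) / (710,000 − 410,000) = 298,350,000,000 / 300,000 = 994,500.00.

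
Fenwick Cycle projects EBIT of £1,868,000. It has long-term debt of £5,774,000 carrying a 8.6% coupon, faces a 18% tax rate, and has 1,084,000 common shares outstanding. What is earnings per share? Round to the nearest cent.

Pre-tax income = £1,868,000 − £496,564.00 = £1,371,436.00.
After tax at 18%: net income = £1,371,436.00 × 0.82 = £1,124,577.52.
Per share: £1,124,577.52 / 1,084,000 shares = £1.04.

£1.04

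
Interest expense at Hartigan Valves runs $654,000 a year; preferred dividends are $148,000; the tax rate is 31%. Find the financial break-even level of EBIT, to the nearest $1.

$868,493

Preferred dividends are paid after tax, so their pre-tax equivalent is $148,000 ÷ (1 − 0.31) = $214,492.75.
Financial break-even EBIT = interest + D_p ÷ (1 − t) = $654,000 + $214,492.75 = $868,492.75.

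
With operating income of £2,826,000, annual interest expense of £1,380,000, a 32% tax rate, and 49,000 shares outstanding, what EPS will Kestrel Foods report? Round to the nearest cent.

Interest = £1,380,000.00, so EBT = £2,826,000 − £1,380,000.00 = £1,446,000.00.
After tax at 32%: net income = £1,446,000.00 × 0.68 = £983,280.00.
Per share: £983,280.00 / 49,000 shares = £20.07.

£20.07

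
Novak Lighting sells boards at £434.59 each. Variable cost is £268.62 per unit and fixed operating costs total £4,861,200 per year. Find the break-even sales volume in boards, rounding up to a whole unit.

Each unit contributes £434.59 − £268.62 = £165.97.
Units to break even: £4,861,200 ÷ £165.97 = 29,289.63, rounded up to 29,290.

29,290 boards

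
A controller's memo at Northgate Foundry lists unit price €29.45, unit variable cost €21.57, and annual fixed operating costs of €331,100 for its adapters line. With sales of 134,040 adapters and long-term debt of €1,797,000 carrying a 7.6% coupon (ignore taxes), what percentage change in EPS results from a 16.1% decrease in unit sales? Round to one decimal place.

Total contribution margin = 134,040 × €7.88 = €1,056,235.20.
EBIT = €1,056,235.20 − €331,100 = €725,135.20.
Interest = €136,572.00, so EBIT − I = €588,563.20.
DCL = total CM / (EBIT − I) = €1,056,235.20 / €588,563.20 = 1.7946.
EPS therefore changes by 1.7946 × (-16.1%) = -28.9%.

-28.9%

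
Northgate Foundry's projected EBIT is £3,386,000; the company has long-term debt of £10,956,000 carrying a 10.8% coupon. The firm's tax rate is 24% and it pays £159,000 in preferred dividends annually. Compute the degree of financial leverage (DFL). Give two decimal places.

Annual interest charges come to £1,183,248.00.
Pre-tax preferred-dividend burden = £159,000 ÷ (1 − 0.24) = £209,210.53.
DFL = EBIT ÷ [EBIT − I − D_p/(1−t)] = £3,386,000 ÷ [£3,386,000 − £1,183,248.00 − £209,210.53] = £3,386,000 ÷ £1,993,541.47 = 1.6985.

1.70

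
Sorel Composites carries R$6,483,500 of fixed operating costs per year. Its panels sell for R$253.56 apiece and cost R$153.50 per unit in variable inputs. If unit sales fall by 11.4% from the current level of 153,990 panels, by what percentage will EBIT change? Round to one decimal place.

-19.7%

Contribution at this volume is 153,990 × R$100.06 = R$15,408,239.40.
EBIT = R$15,408,239.40 − R$6,483,500 = R$8,924,739.40.
Degree of operating leverage = R$15,408,239.40 / R$8,924,739.40 = 1.7265.
%ΔEBIT = DOL × %ΔSales = 1.7265 × -11.4% = -19.7%.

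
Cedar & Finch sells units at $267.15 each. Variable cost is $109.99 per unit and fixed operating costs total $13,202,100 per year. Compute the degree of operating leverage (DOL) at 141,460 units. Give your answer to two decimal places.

2.46

At 141,460 units, contribution = 141,460 × $157.16 = $22,231,853.60.
Subtracting fixed costs: EBIT = $22,231,853.60 − $13,202,100 = $9,029,753.60.
Degree of operating leverage = $22,231,853.60 / $9,029,753.60 = 2.4621.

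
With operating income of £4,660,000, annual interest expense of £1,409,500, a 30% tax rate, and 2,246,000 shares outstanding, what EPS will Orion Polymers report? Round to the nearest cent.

£1.01

Pre-tax income = £4,660,000 − £1,409,500.00 = £3,250,500.00.
Net income = £3,250,500.00 × (1 − 0.30) = £2,275,350.00.
EPS = £2,275,350.00 ÷ 2,246,000 = £1.01.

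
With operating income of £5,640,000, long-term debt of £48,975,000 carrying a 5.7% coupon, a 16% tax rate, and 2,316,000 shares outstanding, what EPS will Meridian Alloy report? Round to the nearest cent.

Interest = £2,791,575.00, so EBT = £5,640,000 − £2,791,575.00 = £2,848,425.00.
After tax at 16%: net income = £2,848,425.00 × 0.84 = £2,392,677.00.
EPS = £2,392,677.00 ÷ 2,316,000 = £1.03.

£1.03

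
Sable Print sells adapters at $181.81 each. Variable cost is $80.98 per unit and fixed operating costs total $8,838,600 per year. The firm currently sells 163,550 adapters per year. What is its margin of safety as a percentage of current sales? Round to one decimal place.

Unit CM = price − variable cost = $181.81 − $80.98 = $100.83. Break-even units = $8,838,600 ÷ $100.83 = 87,658.43; break-even revenue = 87,658.43 × $181.81 = $15,937,180.07.
Current sales = 163,550 × $181.81 = $29,735,025.50.
Margin of safety = ($29,735,025.50 − $15,937,180.07) ÷ $29,735,025.50 = 46.4%.

46.4%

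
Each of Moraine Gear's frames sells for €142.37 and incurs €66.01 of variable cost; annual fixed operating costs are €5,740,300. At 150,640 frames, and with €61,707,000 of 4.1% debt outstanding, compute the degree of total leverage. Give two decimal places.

Contribution at this volume is 150,640 × €76.36 = €11,502,870.40.
Subtracting fixed costs: EBIT = €11,502,870.40 − €5,740,300 = €5,762,570.40. Interest = €2,529,987.00, so EBIT − I = €3,232,583.40.
DCL = contribution ÷ (EBIT − I) = €11,502,870.40 ÷ €3,232,583.40 = 3.5584.

3.56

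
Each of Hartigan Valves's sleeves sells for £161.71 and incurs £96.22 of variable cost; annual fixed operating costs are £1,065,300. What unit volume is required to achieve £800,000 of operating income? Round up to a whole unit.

Contribution margin per unit = £161.71 − £96.22 = £65.49.
Need Q such that Q × £65.49 − £1,065,300 = £800,000, i.e. Q = £1,865,300 / £65.49 = 28,482.21 → 28,483.

28,483 sleeves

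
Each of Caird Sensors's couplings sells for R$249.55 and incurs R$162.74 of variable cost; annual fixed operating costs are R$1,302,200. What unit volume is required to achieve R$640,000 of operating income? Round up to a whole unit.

Contribution margin per unit = R$249.55 − R$162.74 = R$86.81.
Need Q such that Q × R$86.81 − R$1,302,200 = R$640,000, i.e. Q = R$1,942,200 / R$86.81 = 22,373.00 → 22,373.

22,373 couplings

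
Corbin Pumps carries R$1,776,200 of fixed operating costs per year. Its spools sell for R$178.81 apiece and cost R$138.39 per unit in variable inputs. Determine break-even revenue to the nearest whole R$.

R$7,857,554

Contribution margin per unit = R$178.81 − R$138.39 = R$40.42, a CM ratio of R$40.42 ÷ R$178.81 = 0.2260.
Break-even revenue = fixed costs × price ÷ CM = R$1,776,200 × R$178.81 ÷ R$40.42 = R$7,857,554.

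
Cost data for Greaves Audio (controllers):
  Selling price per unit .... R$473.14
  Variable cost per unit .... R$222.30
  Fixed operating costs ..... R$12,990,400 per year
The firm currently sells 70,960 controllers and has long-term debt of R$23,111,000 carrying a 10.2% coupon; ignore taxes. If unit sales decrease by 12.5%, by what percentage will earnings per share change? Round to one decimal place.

Total contribution margin = 70,960 × R$250.84 = R$17,799,606.40.
EBIT = R$17,799,606.40 − R$12,990,400 = R$4,809,206.40.
After interest of R$2,357,322.00, pre-tax earnings = R$2,451,884.40.
Degree of combined leverage = contribution ÷ (EBIT − I) = R$17,799,606.40 ÷ R$2,451,884.40 = 7.2596.
%ΔEPS = DCL × %ΔSales = 7.2596 × -12.5% = -90.7%.

-90.7%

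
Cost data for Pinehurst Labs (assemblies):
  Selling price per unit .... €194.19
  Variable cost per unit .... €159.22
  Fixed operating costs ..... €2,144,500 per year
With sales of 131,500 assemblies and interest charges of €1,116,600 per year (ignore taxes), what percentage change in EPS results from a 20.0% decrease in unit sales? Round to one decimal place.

-68.8%

Contribution at this volume is 131,500 × €34.97 = €4,598,555.00.
Operating income = contribution − fixed costs = €4,598,555.00 − €2,144,500 = €2,454,055.00.
After interest of €1,116,600.00, pre-tax earnings = €1,337,455.00.
DCL = total CM / (EBIT − I) = €4,598,555.00 / €1,337,455.00 = 3.4383.
%ΔEPS = DCL × %ΔSales = 3.4383 × -20.0% = -68.8%.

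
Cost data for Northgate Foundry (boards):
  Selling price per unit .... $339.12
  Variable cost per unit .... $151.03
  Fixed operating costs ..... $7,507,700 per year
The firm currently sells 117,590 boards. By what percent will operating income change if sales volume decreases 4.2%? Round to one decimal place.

-6.4%

Contribution at this volume is 117,590 × $188.09 = $22,117,503.10.
Operating income = contribution − fixed costs = $22,117,503.10 − $7,507,700 = $14,609,803.10.
So DOL = total CM / EBIT = $22,117,503.10 / $14,609,803.10 = 1.5139.
Operating income changes by 1.5139 × -4.2% = -6.4%.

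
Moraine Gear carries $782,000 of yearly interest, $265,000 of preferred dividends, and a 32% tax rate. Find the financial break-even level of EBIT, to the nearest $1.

$1,171,706

Grossing the preferred dividend up to pre-tax terms: $265,000 / (1 − 0.32) = $389,705.88.
EPS = 0 when EBIT covers interest plus the pre-tax preferred burden: $782,000 + $389,705.88 = $1,171,705.88.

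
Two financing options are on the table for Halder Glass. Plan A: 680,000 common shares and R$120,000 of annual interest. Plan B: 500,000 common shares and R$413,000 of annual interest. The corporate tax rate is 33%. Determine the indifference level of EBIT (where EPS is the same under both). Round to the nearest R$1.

At indifference, (EBIT − 120,000)(1 − t)/680,000 = (EBIT − 413,000)(1 − t)/500,000.
The (1 − t) factor cancels: (EBIT − 120,000) × 500,000 = (EBIT − 413,000) × 680,000.
Solving, EBIT = (413,000·680,000 − 120,000·500,000) / (680,000 − 500,000) = 220,840,000,000 / 180,000 = 1,226,888.89.

R$1,226,889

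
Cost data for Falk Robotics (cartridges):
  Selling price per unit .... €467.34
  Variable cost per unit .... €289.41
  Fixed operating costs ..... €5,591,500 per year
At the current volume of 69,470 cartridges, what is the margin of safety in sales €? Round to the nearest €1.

Unit CM = price − variable cost = €467.34 − €289.41 = €177.93. Break-even units = €5,591,500 ÷ €177.93 = 31,425.28; break-even revenue = 31,425.28 × €467.34 = €14,686,290.17.
Current sales = 69,470 × €467.34 = €32,466,109.80.
Margin of safety = €32,466,109.80 − €14,686,290.17 = €17,779,820.

€17,779,820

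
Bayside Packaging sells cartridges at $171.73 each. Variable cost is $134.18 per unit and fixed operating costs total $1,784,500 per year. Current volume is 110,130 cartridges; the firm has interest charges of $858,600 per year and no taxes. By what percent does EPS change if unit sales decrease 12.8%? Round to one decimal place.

-35.5%

At 110,130 units, contribution = 110,130 × $37.55 = $4,135,381.50.
EBIT = $4,135,381.50 − $1,784,500 = $2,350,881.50.
Interest = $858,600.00, so EBIT − I = $1,492,281.50.
Degree of combined leverage = contribution ÷ (EBIT − I) = $4,135,381.50 ÷ $1,492,281.50 = 2.7712.
%ΔEPS = DCL × %ΔSales = 2.7712 × -12.8% = -35.5%.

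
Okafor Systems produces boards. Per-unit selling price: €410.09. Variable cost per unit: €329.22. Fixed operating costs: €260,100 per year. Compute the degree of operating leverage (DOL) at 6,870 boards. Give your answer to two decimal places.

Contribution at this volume is 6,870 × €80.87 = €555,576.90.
Subtracting fixed costs: EBIT = €555,576.90 − €260,100 = €295,476.90.
So DOL = total CM / EBIT = €555,576.90 / €295,476.90 = 1.8803.

1.88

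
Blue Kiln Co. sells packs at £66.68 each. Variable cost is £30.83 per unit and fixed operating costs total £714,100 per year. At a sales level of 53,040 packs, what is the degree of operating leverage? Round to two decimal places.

Total contribution margin = 53,040 × £35.85 = £1,901,484.00.
Operating income = contribution − fixed costs = £1,901,484.00 − £714,100 = £1,187,384.00.
DOL = contribution ÷ EBIT = £1,901,484.00 ÷ £1,187,384.00 = 1.6014.

1.60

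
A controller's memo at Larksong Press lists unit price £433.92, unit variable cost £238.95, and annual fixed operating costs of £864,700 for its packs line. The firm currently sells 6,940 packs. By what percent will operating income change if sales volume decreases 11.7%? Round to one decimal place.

-32.4%

Total contribution margin = 6,940 × £194.97 = £1,353,091.80.
EBIT = £1,353,091.80 − £864,700 = £488,391.80.
So DOL = total CM / EBIT = £1,353,091.80 / £488,391.80 = 2.7705.
So EBIT moves 2.7705 × (-11.7%) = -32.4%.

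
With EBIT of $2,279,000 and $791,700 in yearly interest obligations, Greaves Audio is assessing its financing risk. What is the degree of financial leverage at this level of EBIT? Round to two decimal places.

1.53

Annual interest charges come to $791,700.00.
Degree of financial leverage = EBIT / (EBIT − interest) = $2,279,000 / $1,487,300.00 = 1.5323.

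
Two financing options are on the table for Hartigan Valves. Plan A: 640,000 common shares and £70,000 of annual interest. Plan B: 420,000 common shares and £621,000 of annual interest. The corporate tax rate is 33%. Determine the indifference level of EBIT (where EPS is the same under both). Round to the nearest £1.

£1,672,909

At indifference, (EBIT − 70,000)(1 − t)/640,000 = (EBIT − 621,000)(1 − t)/420,000.
The (1 − t) factor cancels: (EBIT − 70,000) × 420,000 = (EBIT − 621,000) × 640,000.
EBIT × (640,000 − 420,000) = 621,000 × 640,000 − 70,000 × 420,000 = 368,040,000,000, so EBIT = 368,040,000,000 ÷ 220,000 = 1,672,909.09.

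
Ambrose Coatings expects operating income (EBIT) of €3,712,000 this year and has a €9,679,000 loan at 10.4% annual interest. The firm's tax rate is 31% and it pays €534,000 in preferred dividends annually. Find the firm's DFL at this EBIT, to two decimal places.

1.92

Interest = €1,006,616.00.
Preferred dividends grossed up pre-tax: €534,000 / (1 − 0.31) = €773,913.04.
DFL = EBIT ÷ [EBIT − I − D_p/(1−t)] = €3,712,000 ÷ [€3,712,000 − €1,006,616.00 − €773,913.04] = €3,712,000 ÷ €1,931,470.96 = 1.9219.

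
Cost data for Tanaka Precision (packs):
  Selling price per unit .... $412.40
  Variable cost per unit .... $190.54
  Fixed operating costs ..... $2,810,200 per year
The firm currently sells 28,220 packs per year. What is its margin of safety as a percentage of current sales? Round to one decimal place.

55.1%

Unit CM = price − variable cost = $412.40 − $190.54 = $221.86. Break-even units = $2,810,200 ÷ $221.86 = 12,666.55; break-even revenue = 12,666.55 × $412.40 = $5,223,683.76.
Current sales = 28,220 × $412.40 = $11,637,928.00.
Margin of safety = ($11,637,928.00 − $5,223,683.76) ÷ $11,637,928.00 = 55.1%.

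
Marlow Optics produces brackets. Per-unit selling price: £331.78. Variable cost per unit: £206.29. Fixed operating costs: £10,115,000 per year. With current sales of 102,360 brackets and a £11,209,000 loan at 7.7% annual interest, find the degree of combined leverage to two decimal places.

Contribution at this volume is 102,360 × £125.49 = £12,845,156.40.
EBIT = £12,845,156.40 − £10,115,000 = £2,730,156.40. Interest = £863,093.00, so EBIT − I = £1,867,063.40.
Degree of total leverage = total CM / (EBIT − interest) = £12,845,156.40 / £1,867,063.40 = 6.8799.

6.88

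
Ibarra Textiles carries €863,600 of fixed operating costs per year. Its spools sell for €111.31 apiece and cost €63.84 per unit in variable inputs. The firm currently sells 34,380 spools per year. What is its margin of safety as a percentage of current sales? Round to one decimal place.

Each unit contributes €111.31 − €63.84 = €47.47. Break-even units = €863,600 ÷ €47.47 = 18,192.54; break-even revenue = 18,192.54 × €111.31 = €2,025,011.92.
Actual sales revenue = 34,380 × €111.31 = €3,826,837.80.
Margin of safety = (€3,826,837.80 − €2,025,011.92) ÷ €3,826,837.80 = 47.1%.

47.1%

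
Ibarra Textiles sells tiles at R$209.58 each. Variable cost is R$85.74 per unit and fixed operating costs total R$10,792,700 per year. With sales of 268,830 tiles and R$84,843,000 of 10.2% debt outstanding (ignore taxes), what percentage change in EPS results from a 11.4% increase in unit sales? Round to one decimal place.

Contribution at this volume is 268,830 × R$123.84 = R$33,291,907.20.
Subtracting fixed costs: EBIT = R$33,291,907.20 − R$10,792,700 = R$22,499,207.20.
After interest of R$8,653,986.00, pre-tax earnings = R$13,845,221.20.
Degree of combined leverage = contribution ÷ (EBIT − I) = R$33,291,907.20 ÷ R$13,845,221.20 = 2.4046.
%ΔEPS = DCL × %ΔSales = 2.4046 × +11.4% = +27.4%.

+27.4%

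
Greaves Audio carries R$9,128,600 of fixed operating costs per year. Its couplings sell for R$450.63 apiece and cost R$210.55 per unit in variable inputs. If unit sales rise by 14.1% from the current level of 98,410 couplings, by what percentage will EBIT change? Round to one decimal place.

At 98,410 units, contribution = 98,410 × R$240.08 = R$23,626,272.80.
EBIT = R$23,626,272.80 − R$9,128,600 = R$14,497,672.80.
Degree of operating leverage = R$23,626,272.80 / R$14,497,672.80 = 1.6297.
So EBIT moves 1.6297 × (+14.1%) = +23.0%.

+23.0%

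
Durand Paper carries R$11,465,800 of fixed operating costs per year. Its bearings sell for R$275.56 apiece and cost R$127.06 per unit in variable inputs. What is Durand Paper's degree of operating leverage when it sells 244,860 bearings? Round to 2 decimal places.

1.46

Contribution at this volume is 244,860 × R$148.50 = R$36,361,710.00.
EBIT = R$36,361,710.00 − R$11,465,800 = R$24,895,910.00.
DOL = contribution ÷ EBIT = R$36,361,710.00 ÷ R$24,895,910.00 = 1.4605.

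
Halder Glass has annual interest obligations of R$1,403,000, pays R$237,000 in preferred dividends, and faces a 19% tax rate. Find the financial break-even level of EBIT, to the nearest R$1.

Preferred dividends are paid after tax, so their pre-tax equivalent is R$237,000 ÷ (1 − 0.19) = R$292,592.59.
EPS = 0 when EBIT covers interest plus the pre-tax preferred burden: R$1,403,000 + R$292,592.59 = R$1,695,592.59.

R$1,695,593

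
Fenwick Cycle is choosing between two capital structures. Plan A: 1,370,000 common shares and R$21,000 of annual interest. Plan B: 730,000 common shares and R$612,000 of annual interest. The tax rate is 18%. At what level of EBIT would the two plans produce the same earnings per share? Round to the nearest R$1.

R$1,286,109

At indifference, (EBIT − 21,000)(1 − t)/1,370,000 = (EBIT − 612,000)(1 − t)/730,000.
Cancelling (1 − t) and cross-multiplying: 730,000·(EBIT − 21,000) = 1,370,000·(EBIT − 612,000).
Solving, EBIT = (612,000·1,370,000 − 21,000·730,000) / (1,370,000 − 730,000) = 823,110,000,000 / 640,000 = 1,286,109.38.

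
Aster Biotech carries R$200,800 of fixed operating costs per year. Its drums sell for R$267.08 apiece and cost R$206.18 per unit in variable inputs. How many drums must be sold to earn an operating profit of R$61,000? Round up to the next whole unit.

4,299 drums

Contribution margin per unit = R$267.08 − R$206.18 = R$60.90.
Required volume = (fixed costs + target profit) ÷ CM = (R$200,800 + R$61,000) ÷ R$60.90 = 4,298.85, so 4,299 drums.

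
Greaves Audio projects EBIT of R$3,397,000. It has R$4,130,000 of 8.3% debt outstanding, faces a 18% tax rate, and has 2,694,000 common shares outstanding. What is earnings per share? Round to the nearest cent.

R$0.93

Pre-tax income = R$3,397,000 − R$342,790.00 = R$3,054,210.00.
After tax at 18%: net income = R$3,054,210.00 × 0.82 = R$2,504,452.20.
EPS = R$2,504,452.20 ÷ 2,694,000 = R$0.93.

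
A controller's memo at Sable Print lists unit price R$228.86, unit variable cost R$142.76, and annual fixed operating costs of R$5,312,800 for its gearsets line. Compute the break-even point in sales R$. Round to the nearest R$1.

Contribution margin per unit = R$228.86 − R$142.76 = R$86.10, a CM ratio of R$86.10 ÷ R$228.86 = 0.3762.
Break-even sales = FC ÷ CM ratio = R$5,312,800 × R$228.86 / R$86.10 = R$14,121,805.

R$14,121,805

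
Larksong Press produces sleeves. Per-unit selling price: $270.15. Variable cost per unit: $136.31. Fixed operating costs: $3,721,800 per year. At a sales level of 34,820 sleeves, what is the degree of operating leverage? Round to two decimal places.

4.97

At 34,820 units, contribution = 34,820 × $133.84 = $4,660,308.80.
Subtracting fixed costs: EBIT = $4,660,308.80 − $3,721,800 = $938,508.80.
So DOL = total CM / EBIT = $4,660,308.80 / $938,508.80 = 4.9657.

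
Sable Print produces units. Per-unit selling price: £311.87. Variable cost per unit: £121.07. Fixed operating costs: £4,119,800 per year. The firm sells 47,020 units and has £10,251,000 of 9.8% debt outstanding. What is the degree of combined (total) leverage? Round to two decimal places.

Total contribution margin = 47,020 × £190.80 = £8,971,416.00.
Operating income = contribution − fixed costs = £8,971,416.00 − £4,119,800 = £4,851,616.00. Interest = £1,004,598.00, so EBIT − I = £3,847,018.00.
DCL = contribution ÷ (EBIT − I) = £8,971,416.00 ÷ £3,847,018.00 = 2.3320.

2.33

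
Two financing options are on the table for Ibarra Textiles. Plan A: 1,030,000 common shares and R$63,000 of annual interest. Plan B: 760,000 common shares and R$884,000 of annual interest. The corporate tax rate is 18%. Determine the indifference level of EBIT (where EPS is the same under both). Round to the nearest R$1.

Set EPS_A = EPS_B: (EBIT − R$63,000)(1 − 0.18) ÷ 1,030,000 = (EBIT − R$884,000)(1 − 0.18) ÷ 760,000.
Cancelling (1 − t) and cross-multiplying: 760,000·(EBIT − 63,000) = 1,030,000·(EBIT − 884,000).
EBIT × (1,030,000 − 760,000) = 884,000 × 1,030,000 − 63,000 × 760,000 = 862,640,000,000, so EBIT = 862,640,000,000 ÷ 270,000 = 3,194,962.96.

R$3,194,963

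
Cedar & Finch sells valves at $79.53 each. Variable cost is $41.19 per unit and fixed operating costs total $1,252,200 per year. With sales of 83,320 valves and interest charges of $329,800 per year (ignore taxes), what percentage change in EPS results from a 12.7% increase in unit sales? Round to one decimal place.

Total contribution margin = 83,320 × $38.34 = $3,194,488.80.
Operating income = contribution − fixed costs = $3,194,488.80 − $1,252,200 = $1,942,288.80.
After interest of $329,800.00, pre-tax earnings = $1,612,488.80.
DCL = total CM / (EBIT − I) = $3,194,488.80 / $1,612,488.80 = 1.9811.
EPS therefore changes by 1.9811 × (+12.7%) = +25.2%.

+25.2%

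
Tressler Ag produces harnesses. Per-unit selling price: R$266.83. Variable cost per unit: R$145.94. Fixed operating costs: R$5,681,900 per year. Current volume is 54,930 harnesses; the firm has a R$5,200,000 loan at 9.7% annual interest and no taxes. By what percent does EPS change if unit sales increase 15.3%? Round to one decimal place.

+223.7%

Total contribution margin = 54,930 × R$120.89 = R$6,640,487.70.
EBIT = R$6,640,487.70 − R$5,681,900 = R$958,587.70.
After interest of R$504,400.00, pre-tax earnings = R$454,187.70.
Degree of combined leverage = contribution ÷ (EBIT − I) = R$6,640,487.70 ÷ R$454,187.70 = 14.6206.
%ΔEPS = DCL × %ΔSales = 14.6206 × +15.3% = +223.7%.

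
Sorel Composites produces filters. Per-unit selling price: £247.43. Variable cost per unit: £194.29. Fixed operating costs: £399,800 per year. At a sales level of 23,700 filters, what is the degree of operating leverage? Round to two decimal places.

1.47

At 23,700 units, contribution = 23,700 × £53.14 = £1,259,418.00.
Subtracting fixed costs: EBIT = £1,259,418.00 − £399,800 = £859,618.00.
So DOL = total CM / EBIT = £1,259,418.00 / £859,618.00 = 1.4651.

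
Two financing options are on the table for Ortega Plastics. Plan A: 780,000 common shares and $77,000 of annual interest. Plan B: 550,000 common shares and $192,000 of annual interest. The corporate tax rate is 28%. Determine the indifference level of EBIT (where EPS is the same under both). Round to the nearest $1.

$467,000

Set EPS_A = EPS_B: (EBIT − $77,000)(1 − 0.28) ÷ 780,000 = (EBIT − $192,000)(1 − 0.28) ÷ 550,000.
Cancelling (1 − t) and cross-multiplying: 550,000·(EBIT − 77,000) = 780,000·(EBIT − 192,000).
EBIT × (780,000 − 550,000) = 192,000 × 780,000 − 77,000 × 550,000 = 107,410,000,000, so EBIT = 107,410,000,000 ÷ 230,000 = 467,000.00.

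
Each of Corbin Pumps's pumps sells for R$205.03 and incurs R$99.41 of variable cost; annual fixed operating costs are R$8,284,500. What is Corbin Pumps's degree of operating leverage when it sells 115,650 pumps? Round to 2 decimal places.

3.11

Total contribution margin = 115,650 × R$105.62 = R$12,214,953.00.
Subtracting fixed costs: EBIT = R$12,214,953.00 − R$8,284,500 = R$3,930,453.00.
DOL = contribution ÷ EBIT = R$12,214,953.00 ÷ R$3,930,453.00 = 3.1078.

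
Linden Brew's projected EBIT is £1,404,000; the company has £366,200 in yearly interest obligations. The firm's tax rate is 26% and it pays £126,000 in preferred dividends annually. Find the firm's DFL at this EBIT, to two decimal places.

1.62

Annual interest charges come to £366,200.00.
Pre-tax preferred-dividend burden = £126,000 ÷ (1 − 0.26) = £170,270.27.
DFL = EBIT ÷ [EBIT − I − D_p/(1−t)] = £1,404,000 ÷ [£1,404,000 − £366,200.00 − £170,270.27] = £1,404,000 ÷ £867,529.73 = 1.6184.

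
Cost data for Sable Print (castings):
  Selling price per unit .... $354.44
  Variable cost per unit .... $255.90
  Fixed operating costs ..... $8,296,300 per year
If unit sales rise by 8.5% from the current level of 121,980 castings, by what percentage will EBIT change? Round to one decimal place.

+27.4%

At 121,980 units, contribution = 121,980 × $98.54 = $12,019,909.20.
EBIT = $12,019,909.20 − $8,296,300 = $3,723,609.20.
DOL = contribution ÷ EBIT = $12,019,909.20 ÷ $3,723,609.20 = 3.2280.
Operating income changes by 3.2280 × +8.5% = +27.4%.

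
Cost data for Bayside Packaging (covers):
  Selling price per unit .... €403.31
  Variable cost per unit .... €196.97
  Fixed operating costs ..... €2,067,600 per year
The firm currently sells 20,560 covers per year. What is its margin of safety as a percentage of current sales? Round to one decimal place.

Unit CM = price − variable cost = €403.31 − €196.97 = €206.34. Break-even units = €2,067,600 ÷ €206.34 = 10,020.35; break-even revenue = 10,020.35 × €403.31 = €4,041,309.28.
Actual sales revenue = 20,560 × €403.31 = €8,292,053.60.
Margin of safety = (€8,292,053.60 − €4,041,309.28) ÷ €8,292,053.60 = 51.3%.

51.3%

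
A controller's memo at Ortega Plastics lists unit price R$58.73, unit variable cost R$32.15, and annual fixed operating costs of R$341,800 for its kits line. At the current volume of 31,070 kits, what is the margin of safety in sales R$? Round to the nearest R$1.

Unit CM = price − variable cost = R$58.73 − R$32.15 = R$26.58. Break-even units = R$341,800 ÷ R$26.58 = 12,859.29; break-even revenue = 12,859.29 × R$58.73 = R$755,226.26.
Actual sales revenue = 31,070 × R$58.73 = R$1,824,741.10.
Margin of safety = R$1,824,741.10 − R$755,226.26 = R$1,069,515.

R$1,069,515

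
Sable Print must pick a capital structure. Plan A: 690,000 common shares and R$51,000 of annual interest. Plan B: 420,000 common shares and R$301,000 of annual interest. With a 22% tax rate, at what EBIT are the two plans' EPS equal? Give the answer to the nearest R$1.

Set EPS_A = EPS_B: (EBIT − R$51,000)(1 − 0.22) ÷ 690,000 = (EBIT − R$301,000)(1 − 0.22) ÷ 420,000.
The (1 − t) factor cancels: (EBIT − 51,000) × 420,000 = (EBIT − 301,000) × 690,000.
EBIT × (690,000 − 420,000) = 301,000 × 690,000 − 51,000 × 420,000 = 186,270,000,000, so EBIT = 186,270,000,000 ÷ 270,000 = 689,888.89.

R$689,889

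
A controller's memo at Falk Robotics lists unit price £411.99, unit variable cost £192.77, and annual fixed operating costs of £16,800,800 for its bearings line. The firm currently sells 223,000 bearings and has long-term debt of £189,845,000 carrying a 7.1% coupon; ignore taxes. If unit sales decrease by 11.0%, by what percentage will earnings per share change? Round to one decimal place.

-28.9%

At 223,000 units, contribution = 223,000 × £219.22 = £48,886,060.00.
Subtracting fixed costs: EBIT = £48,886,060.00 − £16,800,800 = £32,085,260.00.
After interest of £13,478,995.00, pre-tax earnings = £18,606,265.00.
Degree of combined leverage = contribution ÷ (EBIT − I) = £48,886,060.00 ÷ £18,606,265.00 = 2.6274.
%ΔEPS = DCL × %ΔSales = 2.6274 × -11.0% = -28.9%.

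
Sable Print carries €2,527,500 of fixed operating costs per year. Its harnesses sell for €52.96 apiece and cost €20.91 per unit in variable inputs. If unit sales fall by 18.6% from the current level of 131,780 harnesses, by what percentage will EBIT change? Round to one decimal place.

Total contribution margin = 131,780 × €32.05 = €4,223,549.00.
Subtracting fixed costs: EBIT = €4,223,549.00 − €2,527,500 = €1,696,049.00.
Degree of operating leverage = €4,223,549.00 / €1,696,049.00 = 2.4902.
So EBIT moves 2.4902 × (-18.6%) = -46.3%.

-46.3%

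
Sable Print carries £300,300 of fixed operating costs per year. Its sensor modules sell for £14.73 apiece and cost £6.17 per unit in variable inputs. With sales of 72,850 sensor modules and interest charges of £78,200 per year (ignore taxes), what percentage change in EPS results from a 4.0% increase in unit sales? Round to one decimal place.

Total contribution margin = 72,850 × £8.56 = £623,596.00.
EBIT = £623,596.00 − £300,300 = £323,296.00.
After interest of £78,200.00, pre-tax earnings = £245,096.00.
DCL = total CM / (EBIT − I) = £623,596.00 / £245,096.00 = 2.5443.
EPS therefore changes by 2.5443 × (+4.0%) = +10.2%.

+10.2%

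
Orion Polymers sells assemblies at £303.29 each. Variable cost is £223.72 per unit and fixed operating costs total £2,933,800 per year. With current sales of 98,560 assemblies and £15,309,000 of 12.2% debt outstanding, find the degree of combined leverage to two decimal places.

2.58

At 98,560 units, contribution = 98,560 × £79.57 = £7,842,419.20.
Subtracting fixed costs: EBIT = £7,842,419.20 − £2,933,800 = £4,908,619.20. Interest = £1,867,698.00, so EBIT − I = £3,040,921.20.
Degree of total leverage = total CM / (EBIT − interest) = £7,842,419.20 / £3,040,921.20 = 2.5790.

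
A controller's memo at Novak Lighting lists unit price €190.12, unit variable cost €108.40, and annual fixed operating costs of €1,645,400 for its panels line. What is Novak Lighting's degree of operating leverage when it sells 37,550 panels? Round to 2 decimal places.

At 37,550 units, contribution = 37,550 × €81.72 = €3,068,586.00.
EBIT = €3,068,586.00 − €1,645,400 = €1,423,186.00.
So DOL = total CM / EBIT = €3,068,586.00 / €1,423,186.00 = 2.1561.

2.16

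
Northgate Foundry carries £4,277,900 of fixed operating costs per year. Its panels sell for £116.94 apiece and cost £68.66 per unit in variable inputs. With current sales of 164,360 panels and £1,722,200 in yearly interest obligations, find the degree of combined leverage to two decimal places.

4.10

Contribution at this volume is 164,360 × £48.28 = £7,935,300.80.
EBIT = £7,935,300.80 − £4,277,900 = £3,657,400.80. Interest = £1,722,200.00, so EBIT − I = £1,935,200.80.
DCL = contribution ÷ (EBIT − I) = £7,935,300.80 ÷ £1,935,200.80 = 4.1005.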